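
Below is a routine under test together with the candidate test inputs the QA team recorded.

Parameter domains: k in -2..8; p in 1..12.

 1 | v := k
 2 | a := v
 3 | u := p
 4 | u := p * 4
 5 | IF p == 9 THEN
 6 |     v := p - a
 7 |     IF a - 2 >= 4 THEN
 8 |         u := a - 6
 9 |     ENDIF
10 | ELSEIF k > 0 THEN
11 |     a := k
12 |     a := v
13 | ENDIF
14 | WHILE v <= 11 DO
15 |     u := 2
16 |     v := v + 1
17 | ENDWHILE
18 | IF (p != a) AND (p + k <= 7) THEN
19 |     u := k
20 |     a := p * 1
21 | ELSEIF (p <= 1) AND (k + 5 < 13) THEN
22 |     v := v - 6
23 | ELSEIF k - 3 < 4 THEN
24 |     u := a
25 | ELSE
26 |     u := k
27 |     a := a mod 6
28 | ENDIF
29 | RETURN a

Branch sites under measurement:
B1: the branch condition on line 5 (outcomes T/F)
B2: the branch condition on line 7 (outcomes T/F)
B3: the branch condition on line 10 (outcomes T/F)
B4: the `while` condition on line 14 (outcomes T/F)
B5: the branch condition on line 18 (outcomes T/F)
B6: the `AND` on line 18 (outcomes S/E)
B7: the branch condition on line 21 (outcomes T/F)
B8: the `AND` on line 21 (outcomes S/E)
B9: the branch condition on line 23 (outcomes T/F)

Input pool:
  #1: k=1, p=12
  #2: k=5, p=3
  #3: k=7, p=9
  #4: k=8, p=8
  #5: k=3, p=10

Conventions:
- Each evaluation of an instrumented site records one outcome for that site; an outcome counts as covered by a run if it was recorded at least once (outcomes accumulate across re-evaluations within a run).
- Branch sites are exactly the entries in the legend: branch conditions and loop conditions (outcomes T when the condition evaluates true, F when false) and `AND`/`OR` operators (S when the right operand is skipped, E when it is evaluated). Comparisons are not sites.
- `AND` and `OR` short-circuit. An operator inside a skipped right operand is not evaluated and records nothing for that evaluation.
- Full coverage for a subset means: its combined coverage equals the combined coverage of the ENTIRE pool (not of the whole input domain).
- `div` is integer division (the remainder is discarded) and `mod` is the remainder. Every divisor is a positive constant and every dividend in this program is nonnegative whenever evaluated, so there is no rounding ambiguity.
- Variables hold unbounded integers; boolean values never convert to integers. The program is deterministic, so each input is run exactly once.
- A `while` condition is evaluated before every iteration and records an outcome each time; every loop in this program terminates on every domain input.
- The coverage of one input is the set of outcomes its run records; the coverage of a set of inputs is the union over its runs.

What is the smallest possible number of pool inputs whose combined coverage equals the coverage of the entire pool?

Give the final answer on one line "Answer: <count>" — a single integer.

test 1 (k=1, p=12) fires B1->F, B3->T, B4->T, B4->T, B4->T, B4->T, B4->T, B4->T, B4->T, B4->T, B4->T, B4->T, B4->T, B4->F, ...; hits B1=F, B3=T, B4=T, B4=F, B5=F, B6=E, B7=F, B8=S, B9=T
test 2 (k=5, p=3) fires B1->F, B3->T, B4->T, B4->T, B4->T, B4->T, B4->T, B4->T, B4->T, B4->F, B6->E, B5->F, B8->S, B7->F, ...; hits B1=F, B3=T, B4=T, B4=F, B5=F, B6=E, B7=F, B8=S, B9=T
test 3 (k=7, p=9) fires B1->T, B2->T, B4->T, B4->T, B4->T, B4->T, B4->T, B4->T, B4->T, B4->T, B4->T, B4->T, B4->F, B6->E, ...; hits B1=T, B2=T, B4=T, B4=F, B5=F, B6=E, B7=F, B8=S, B9=F
test 4 (k=8, p=8) fires B1->F, B3->T, B4->T, B4->T, B4->T, B4->T, B4->F, B6->S, B5->F, B8->S, B7->F, B9->F; hits B1=F, B3=T, B4=T, B4=F, B5=F, B6=S, B7=F, B8=S, B9=F
test 5 (k=3, p=10) fires B1->F, B3->T, B4->T, B4->T, B4->T, B4->T, B4->T, B4->T, B4->T, B4->T, B4->T, B4->F, B6->E, B5->F, ...; hits B1=F, B3=T, B4=T, B4=F, B5=F, B6=E, B7=F, B8=S, B9=T
together the pool reaches 13 outcomes: B1=T, B1=F, B2=T, B3=T, B4=T, B4=F, B5=F, B6=S, B6=E, B7=F, B8=S, B9=T, B9=F
every size-1 subset falls short of the 13 outcomes (best: 9/13)
every size-2 subset falls short of the 13 outcomes (best: 12/13)
inputs {1, 3, 4} (size 3) cover everything; no size-3 subset with a lexicographically smaller index list covers all 13

Answer: 3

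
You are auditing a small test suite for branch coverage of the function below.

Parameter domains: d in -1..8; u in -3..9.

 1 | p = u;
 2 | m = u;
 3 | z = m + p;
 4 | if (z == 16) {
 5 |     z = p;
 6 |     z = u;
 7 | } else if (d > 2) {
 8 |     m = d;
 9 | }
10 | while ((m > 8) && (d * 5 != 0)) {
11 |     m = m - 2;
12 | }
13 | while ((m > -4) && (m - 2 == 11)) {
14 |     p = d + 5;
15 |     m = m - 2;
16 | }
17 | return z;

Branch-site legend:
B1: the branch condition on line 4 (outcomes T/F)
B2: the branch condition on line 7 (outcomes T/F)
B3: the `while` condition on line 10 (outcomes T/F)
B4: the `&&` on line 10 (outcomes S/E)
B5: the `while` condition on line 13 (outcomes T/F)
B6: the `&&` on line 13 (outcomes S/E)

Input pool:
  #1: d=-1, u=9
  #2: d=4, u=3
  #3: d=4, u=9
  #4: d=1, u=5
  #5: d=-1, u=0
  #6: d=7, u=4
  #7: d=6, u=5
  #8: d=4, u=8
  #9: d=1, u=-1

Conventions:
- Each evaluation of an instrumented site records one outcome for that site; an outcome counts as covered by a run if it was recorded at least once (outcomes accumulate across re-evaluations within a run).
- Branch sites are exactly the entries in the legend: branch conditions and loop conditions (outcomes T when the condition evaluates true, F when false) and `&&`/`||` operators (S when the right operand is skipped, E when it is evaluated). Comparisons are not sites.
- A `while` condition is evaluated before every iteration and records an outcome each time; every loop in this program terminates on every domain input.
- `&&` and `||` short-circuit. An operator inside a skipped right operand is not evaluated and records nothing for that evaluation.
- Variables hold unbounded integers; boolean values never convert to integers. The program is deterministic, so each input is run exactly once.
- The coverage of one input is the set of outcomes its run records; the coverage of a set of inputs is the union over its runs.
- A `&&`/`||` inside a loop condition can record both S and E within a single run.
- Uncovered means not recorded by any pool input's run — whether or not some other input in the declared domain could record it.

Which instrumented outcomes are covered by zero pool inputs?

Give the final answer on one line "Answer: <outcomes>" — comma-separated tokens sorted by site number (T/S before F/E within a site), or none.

#1 (d=-1, u=9) -> B1->F, B2->F, B4->E, B3->T, B4->S, B3->F, B6->E, B5->F; covered: B1=F, B2=F, B3=T, B3=F, B4=S, B4=E, B5=F, B6=E
#2 (d=4, u=3) -> B1->F, B2->T, B4->S, B3->F, B6->E, B5->F; covered: B1=F, B2=T, B3=F, B4=S, B5=F, B6=E
#3 (d=4, u=9) -> B1->F, B2->T, B4->S, B3->F, B6->E, B5->F; covered: B1=F, B2=T, B3=F, B4=S, B5=F, B6=E
#4 (d=1, u=5) -> B1->F, B2->F, B4->S, B3->F, B6->E, B5->F; covered: B1=F, B2=F, B3=F, B4=S, B5=F, B6=E
#5 (d=-1, u=0) -> B1->F, B2->F, B4->S, B3->F, B6->E, B5->F; covered: B1=F, B2=F, B3=F, B4=S, B5=F, B6=E
#6 (d=7, u=4) -> B1->F, B2->T, B4->S, B3->F, B6->E, B5->F; covered: B1=F, B2=T, B3=F, B4=S, B5=F, B6=E
#7 (d=6, u=5) -> B1->F, B2->T, B4->S, B3->F, B6->E, B5->F; covered: B1=F, B2=T, B3=F, B4=S, B5=F, B6=E
#8 (d=4, u=8) -> B1->T, B4->S, B3->F, B6->E, B5->F; covered: B1=T, B3=F, B4=S, B5=F, B6=E
#9 (d=1, u=-1) -> B1->F, B2->F, B4->S, B3->F, B6->E, B5->F; covered: B1=F, B2=F, B3=F, B4=S, B5=F, B6=E
union over the pool: B1=T, B1=F, B2=T, B2=F, B3=T, B3=F, B4=S, B4=E, B5=F, B6=E
uncovered (2 of 12): B5=T, B6=S

Answer: B5=T, B6=S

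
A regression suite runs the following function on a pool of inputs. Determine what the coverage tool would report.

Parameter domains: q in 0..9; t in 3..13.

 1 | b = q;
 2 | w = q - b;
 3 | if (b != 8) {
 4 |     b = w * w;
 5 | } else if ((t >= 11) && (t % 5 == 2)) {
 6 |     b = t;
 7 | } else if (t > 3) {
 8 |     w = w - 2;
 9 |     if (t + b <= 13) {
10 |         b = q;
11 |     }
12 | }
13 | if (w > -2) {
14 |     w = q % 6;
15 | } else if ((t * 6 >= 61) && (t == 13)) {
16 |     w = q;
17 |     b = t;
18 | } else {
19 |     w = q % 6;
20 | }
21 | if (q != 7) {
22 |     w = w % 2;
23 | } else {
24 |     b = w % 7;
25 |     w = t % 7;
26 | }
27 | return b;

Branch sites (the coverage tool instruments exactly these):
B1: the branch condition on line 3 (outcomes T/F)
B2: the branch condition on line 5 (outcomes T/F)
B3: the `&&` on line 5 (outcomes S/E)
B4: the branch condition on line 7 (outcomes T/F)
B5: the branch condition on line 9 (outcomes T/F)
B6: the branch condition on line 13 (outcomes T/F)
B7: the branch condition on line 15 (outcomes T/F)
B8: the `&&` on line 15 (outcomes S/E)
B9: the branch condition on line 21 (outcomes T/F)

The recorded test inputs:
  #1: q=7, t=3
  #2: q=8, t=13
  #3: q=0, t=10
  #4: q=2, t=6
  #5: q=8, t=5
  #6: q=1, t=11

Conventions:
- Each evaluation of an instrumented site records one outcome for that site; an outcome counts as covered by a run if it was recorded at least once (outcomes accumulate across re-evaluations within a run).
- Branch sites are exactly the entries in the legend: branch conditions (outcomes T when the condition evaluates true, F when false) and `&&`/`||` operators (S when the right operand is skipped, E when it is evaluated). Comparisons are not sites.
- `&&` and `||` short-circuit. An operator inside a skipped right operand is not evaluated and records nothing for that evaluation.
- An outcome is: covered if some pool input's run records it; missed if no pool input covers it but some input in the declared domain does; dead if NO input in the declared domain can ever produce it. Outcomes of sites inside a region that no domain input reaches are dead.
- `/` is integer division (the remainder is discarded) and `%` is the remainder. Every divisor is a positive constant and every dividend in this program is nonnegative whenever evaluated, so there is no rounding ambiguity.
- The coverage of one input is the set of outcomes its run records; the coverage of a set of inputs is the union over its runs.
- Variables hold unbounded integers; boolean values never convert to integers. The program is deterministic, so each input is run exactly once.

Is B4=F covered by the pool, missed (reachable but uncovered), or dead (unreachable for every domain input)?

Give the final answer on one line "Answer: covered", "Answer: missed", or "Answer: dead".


no pool input records B4=F
but domain input (q=8, t=3) does record it -> reachable, so missed
Answer: missed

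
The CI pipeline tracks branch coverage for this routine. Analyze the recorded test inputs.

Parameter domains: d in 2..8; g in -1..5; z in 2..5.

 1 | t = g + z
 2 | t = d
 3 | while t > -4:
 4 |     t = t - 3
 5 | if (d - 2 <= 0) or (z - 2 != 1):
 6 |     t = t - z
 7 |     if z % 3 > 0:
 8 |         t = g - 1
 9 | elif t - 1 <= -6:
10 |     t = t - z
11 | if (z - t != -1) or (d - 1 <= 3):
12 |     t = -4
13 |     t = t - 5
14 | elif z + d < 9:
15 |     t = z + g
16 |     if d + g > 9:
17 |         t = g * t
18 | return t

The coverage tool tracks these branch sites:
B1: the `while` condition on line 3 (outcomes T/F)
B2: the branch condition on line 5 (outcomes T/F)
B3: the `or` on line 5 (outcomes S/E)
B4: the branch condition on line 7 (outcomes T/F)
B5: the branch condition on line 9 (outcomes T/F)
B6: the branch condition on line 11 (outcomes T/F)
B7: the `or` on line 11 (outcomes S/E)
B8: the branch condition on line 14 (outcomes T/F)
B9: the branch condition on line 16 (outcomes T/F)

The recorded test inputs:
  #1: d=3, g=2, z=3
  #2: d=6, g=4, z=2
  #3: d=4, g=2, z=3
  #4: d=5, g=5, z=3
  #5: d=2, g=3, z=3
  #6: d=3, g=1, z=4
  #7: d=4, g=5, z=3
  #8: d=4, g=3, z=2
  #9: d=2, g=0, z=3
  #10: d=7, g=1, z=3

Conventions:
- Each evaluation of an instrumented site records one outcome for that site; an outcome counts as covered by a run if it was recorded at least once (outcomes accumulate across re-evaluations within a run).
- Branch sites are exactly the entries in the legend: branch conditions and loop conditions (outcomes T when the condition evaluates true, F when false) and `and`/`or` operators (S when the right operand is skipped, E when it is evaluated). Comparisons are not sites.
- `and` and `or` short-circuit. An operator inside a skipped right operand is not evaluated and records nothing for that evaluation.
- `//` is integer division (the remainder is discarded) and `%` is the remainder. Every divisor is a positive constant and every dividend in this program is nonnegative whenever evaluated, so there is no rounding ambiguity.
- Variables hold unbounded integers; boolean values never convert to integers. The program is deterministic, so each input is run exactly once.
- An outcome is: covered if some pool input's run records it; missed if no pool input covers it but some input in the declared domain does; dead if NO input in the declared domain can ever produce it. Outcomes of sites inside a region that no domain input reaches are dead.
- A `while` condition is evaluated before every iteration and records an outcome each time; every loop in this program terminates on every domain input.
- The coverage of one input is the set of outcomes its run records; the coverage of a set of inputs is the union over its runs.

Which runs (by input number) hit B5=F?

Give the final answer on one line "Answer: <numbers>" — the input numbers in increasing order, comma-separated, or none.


input #1 (d=3, g=2, z=3): does not produce B5=F
input #2 (d=6, g=4, z=2): does not produce B5=F
input #3 (d=4, g=2, z=3): does not produce B5=F
input #4 (d=5, g=5, z=3): produces B5=F
input #5 (d=2, g=3, z=3): does not produce B5=F
input #6 (d=3, g=1, z=4): does not produce B5=F
input #7 (d=4, g=5, z=3): does not produce B5=F
input #8 (d=4, g=3, z=2): does not produce B5=F
input #9 (d=2, g=0, z=3): does not produce B5=F
input #10 (d=7, g=1, z=3): does not produce B5=F
Answer: 4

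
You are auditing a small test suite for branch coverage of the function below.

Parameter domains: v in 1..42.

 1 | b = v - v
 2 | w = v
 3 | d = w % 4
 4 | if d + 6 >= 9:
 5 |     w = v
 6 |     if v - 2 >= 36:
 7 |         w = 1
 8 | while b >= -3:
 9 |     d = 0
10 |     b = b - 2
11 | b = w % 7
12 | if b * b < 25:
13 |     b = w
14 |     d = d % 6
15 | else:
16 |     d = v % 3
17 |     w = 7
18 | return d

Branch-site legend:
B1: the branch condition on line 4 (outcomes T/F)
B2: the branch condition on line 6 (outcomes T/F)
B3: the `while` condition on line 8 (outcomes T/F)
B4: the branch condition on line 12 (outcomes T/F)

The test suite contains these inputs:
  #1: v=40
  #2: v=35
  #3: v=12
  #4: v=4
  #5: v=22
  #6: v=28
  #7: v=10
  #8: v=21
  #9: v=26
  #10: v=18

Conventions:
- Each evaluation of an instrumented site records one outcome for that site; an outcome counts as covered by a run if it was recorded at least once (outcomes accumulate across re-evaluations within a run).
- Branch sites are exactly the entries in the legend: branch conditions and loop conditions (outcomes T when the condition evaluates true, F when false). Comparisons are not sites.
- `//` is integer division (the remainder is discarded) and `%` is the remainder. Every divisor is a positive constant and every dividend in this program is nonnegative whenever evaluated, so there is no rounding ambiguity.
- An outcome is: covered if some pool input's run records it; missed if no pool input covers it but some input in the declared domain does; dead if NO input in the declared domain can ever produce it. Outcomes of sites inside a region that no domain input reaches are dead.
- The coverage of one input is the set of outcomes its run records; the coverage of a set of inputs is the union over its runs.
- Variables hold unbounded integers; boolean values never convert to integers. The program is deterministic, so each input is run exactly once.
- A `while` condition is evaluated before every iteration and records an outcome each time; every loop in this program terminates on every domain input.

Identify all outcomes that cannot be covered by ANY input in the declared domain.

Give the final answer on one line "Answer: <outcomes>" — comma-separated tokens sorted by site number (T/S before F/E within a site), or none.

sweeping the full domain (42 inputs) for each outcome:
  reachable outcomes have witnesses, e.g. B1=T (e.g. v=3), B1=F (e.g. v=1), B2=T (e.g. v=39), B2=F (e.g. v=3)

Answer: none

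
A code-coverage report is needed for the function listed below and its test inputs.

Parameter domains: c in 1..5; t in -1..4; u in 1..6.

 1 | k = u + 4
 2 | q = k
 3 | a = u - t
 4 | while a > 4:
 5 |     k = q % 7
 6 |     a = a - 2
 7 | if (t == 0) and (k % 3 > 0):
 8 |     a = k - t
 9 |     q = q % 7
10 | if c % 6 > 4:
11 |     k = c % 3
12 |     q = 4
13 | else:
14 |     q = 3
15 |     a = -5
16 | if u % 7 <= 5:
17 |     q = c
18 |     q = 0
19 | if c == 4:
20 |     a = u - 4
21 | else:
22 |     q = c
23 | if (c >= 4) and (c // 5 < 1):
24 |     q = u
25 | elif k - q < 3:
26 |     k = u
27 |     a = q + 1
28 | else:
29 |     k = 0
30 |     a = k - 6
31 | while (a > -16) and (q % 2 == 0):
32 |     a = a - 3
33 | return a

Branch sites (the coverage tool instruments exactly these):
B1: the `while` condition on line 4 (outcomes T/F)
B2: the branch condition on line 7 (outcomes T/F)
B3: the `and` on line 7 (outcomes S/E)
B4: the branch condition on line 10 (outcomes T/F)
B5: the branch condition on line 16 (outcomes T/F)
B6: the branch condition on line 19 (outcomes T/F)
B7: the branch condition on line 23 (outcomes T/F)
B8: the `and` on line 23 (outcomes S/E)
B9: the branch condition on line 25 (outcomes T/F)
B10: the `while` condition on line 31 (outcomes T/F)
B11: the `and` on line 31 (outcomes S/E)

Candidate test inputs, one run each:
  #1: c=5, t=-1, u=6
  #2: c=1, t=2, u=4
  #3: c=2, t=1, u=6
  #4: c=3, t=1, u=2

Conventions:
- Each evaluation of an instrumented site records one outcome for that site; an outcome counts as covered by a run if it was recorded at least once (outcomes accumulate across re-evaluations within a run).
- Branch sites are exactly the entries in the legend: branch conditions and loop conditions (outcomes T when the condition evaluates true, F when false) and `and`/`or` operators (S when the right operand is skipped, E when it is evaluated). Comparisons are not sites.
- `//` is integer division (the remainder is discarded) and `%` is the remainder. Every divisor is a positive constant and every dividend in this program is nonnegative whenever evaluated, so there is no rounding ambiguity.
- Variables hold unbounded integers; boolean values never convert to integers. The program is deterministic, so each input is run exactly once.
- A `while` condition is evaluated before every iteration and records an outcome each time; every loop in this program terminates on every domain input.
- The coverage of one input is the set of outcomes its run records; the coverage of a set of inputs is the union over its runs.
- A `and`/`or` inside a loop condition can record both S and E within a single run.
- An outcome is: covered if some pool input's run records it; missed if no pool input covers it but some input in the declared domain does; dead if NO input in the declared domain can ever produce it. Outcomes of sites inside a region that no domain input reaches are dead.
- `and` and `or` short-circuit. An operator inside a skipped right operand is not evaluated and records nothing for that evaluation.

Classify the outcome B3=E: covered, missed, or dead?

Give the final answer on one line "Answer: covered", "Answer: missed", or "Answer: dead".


no pool input records B3=E
but domain input (c=1, t=0, u=1) does record it -> reachable, so missed
Answer: missed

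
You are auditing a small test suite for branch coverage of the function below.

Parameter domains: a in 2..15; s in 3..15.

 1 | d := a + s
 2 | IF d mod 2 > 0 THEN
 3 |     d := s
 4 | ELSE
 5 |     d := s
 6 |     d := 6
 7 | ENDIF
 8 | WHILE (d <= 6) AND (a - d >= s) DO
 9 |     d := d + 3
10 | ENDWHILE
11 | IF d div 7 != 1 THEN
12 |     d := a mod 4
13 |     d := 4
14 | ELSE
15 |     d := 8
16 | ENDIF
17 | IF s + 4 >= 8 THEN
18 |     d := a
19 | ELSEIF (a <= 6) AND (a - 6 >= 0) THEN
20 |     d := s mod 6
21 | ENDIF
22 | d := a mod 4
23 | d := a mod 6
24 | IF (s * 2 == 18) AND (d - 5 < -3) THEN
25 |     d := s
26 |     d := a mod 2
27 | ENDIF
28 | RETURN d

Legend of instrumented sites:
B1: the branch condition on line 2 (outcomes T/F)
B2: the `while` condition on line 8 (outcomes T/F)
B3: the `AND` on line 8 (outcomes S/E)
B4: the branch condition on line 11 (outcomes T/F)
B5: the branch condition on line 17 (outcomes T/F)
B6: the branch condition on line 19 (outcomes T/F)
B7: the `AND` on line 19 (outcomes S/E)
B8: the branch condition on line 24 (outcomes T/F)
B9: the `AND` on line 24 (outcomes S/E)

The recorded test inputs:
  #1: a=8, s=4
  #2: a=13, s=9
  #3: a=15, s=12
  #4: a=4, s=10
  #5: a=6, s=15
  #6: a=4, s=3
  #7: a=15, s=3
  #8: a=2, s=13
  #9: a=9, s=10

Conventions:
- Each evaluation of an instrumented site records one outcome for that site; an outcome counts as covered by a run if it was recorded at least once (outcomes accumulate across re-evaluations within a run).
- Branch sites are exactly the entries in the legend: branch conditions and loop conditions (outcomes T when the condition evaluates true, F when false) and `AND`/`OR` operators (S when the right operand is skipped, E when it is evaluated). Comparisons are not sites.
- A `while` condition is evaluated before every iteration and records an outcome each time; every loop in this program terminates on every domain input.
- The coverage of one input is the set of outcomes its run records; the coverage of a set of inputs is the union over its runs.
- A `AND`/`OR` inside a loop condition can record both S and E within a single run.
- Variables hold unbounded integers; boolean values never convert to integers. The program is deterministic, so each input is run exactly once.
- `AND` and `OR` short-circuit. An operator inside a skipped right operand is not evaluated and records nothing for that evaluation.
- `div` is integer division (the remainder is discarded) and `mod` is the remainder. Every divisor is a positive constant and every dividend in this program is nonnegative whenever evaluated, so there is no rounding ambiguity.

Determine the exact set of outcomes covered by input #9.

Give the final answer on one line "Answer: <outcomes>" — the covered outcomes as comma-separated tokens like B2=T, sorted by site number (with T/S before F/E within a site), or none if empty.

Tracing the run of input #9 (a=9, s=10):
  B1->T, B3->S, B2->F, B4->F, B5->T, B9->S, B8->F
collecting distinct outcomes: B1=T, B2=F, B3=S, B4=F, B5=T, B8=F, B9=S

Answer: B1=T, B2=F, B3=S, B4=F, B5=T, B8=F, B9=S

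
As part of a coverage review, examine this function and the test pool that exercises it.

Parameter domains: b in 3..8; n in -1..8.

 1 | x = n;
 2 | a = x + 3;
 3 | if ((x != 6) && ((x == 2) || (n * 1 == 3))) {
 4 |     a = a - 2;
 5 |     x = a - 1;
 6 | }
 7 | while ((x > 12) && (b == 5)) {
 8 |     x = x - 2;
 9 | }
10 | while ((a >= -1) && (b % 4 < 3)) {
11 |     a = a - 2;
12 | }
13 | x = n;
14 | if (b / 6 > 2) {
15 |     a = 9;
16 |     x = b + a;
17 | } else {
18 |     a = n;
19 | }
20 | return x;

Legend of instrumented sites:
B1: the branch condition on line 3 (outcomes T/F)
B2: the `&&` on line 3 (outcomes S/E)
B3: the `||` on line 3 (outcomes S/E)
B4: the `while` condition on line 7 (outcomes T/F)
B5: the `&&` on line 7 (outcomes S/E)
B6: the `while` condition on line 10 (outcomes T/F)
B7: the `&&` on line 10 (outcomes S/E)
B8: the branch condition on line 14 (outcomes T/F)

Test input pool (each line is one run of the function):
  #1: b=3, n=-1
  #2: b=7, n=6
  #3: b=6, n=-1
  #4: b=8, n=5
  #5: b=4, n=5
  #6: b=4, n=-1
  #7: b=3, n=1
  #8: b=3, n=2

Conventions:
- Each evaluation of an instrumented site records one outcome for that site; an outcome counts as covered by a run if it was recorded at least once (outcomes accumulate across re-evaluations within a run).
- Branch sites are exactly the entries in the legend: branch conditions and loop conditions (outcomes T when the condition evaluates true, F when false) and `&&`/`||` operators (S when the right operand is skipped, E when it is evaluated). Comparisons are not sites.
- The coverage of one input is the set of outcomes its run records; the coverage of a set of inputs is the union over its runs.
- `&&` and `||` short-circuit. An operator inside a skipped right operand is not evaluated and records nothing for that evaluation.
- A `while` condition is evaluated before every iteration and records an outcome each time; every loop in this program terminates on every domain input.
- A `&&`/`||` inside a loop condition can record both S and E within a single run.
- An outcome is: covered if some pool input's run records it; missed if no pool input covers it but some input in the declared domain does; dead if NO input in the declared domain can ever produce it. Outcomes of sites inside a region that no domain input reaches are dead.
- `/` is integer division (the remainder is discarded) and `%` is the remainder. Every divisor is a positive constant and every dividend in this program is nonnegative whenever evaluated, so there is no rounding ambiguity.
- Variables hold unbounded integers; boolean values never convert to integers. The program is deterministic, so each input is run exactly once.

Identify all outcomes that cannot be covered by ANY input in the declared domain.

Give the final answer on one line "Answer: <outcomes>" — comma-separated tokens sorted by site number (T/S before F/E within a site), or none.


sweeping the full domain (60 inputs) for each outcome:
  B4=T: zero occurrences over every domain input -> dead
  B5=E: zero occurrences over every domain input -> dead
  B8=T: zero occurrences over every domain input -> dead
  reachable outcomes have witnesses, e.g. B1=T (e.g. b=3, n=2), B1=F (e.g. b=3, n=-1), B2=S (e.g. b=3, n=6), B2=E (e.g. b=3, n=-1)
Answer: B4=T, B5=E, B8=T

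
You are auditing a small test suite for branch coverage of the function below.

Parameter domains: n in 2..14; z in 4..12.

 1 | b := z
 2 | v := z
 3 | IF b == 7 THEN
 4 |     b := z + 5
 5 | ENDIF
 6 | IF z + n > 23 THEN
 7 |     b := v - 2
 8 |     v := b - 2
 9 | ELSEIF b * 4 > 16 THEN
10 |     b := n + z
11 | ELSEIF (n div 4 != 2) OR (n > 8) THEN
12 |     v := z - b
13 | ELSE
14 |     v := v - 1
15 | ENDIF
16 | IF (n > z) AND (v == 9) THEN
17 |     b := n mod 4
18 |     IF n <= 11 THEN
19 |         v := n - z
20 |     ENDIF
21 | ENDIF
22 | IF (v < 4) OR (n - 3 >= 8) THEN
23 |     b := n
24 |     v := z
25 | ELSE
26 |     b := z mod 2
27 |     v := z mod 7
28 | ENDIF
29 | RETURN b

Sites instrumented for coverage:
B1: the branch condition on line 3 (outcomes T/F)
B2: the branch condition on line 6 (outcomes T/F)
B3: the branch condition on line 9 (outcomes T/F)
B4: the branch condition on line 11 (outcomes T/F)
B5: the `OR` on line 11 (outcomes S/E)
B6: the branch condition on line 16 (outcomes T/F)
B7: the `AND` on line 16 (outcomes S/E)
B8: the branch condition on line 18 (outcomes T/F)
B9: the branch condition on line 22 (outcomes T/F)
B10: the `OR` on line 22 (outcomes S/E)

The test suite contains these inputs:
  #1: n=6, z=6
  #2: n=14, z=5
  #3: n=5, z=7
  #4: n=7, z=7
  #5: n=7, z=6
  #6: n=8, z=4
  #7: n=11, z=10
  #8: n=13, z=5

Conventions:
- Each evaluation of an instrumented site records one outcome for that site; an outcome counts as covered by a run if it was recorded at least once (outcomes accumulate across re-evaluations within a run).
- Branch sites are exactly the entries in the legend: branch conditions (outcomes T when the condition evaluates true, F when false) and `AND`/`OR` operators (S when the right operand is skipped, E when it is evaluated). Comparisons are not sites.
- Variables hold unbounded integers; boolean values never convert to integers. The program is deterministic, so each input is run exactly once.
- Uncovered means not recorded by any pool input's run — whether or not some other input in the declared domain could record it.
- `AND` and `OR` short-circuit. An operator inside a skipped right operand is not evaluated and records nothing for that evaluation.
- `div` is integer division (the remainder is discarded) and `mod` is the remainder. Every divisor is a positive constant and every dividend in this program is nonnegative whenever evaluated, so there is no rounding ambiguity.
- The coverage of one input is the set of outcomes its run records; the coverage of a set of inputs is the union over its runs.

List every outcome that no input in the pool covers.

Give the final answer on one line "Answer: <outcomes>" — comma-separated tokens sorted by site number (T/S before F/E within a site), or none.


run #1 (n=6, z=6) records B1=F, B2=F, B3=T, B6=F, B7=S, B9=F, B10=E
run #2 (n=14, z=5) records B1=F, B2=F, B3=T, B6=F, B7=E, B9=T, B10=E
run #3 (n=5, z=7) records B1=T, B2=F, B3=T, B6=F, B7=S, B9=F, B10=E
run #4 (n=7, z=7) records B1=T, B2=F, B3=T, B6=F, B7=S, B9=F, B10=E
run #5 (n=7, z=6) records B1=F, B2=F, B3=T, B6=F, B7=E, B9=F, B10=E
run #6 (n=8, z=4) records B1=F, B2=F, B3=F, B4=F, B5=E, B6=F, B7=E, B9=T, B10=S
run #7 (n=11, z=10) records B1=F, B2=F, B3=T, B6=F, B7=E, B9=T, B10=E
run #8 (n=13, z=5) records B1=F, B2=F, B3=T, B6=F, B7=E, B9=T, B10=E
union over the pool: B1=T, B1=F, B2=F, B3=T, B3=F, B4=F, B5=E, B6=F, B7=S, B7=E, B9=T, B9=F, B10=S, B10=E
uncovered (6 of 20): B2=T, B4=T, B5=S, B6=T, B8=T, B8=F
Answer: B2=T, B4=T, B5=S, B6=T, B8=T, B8=F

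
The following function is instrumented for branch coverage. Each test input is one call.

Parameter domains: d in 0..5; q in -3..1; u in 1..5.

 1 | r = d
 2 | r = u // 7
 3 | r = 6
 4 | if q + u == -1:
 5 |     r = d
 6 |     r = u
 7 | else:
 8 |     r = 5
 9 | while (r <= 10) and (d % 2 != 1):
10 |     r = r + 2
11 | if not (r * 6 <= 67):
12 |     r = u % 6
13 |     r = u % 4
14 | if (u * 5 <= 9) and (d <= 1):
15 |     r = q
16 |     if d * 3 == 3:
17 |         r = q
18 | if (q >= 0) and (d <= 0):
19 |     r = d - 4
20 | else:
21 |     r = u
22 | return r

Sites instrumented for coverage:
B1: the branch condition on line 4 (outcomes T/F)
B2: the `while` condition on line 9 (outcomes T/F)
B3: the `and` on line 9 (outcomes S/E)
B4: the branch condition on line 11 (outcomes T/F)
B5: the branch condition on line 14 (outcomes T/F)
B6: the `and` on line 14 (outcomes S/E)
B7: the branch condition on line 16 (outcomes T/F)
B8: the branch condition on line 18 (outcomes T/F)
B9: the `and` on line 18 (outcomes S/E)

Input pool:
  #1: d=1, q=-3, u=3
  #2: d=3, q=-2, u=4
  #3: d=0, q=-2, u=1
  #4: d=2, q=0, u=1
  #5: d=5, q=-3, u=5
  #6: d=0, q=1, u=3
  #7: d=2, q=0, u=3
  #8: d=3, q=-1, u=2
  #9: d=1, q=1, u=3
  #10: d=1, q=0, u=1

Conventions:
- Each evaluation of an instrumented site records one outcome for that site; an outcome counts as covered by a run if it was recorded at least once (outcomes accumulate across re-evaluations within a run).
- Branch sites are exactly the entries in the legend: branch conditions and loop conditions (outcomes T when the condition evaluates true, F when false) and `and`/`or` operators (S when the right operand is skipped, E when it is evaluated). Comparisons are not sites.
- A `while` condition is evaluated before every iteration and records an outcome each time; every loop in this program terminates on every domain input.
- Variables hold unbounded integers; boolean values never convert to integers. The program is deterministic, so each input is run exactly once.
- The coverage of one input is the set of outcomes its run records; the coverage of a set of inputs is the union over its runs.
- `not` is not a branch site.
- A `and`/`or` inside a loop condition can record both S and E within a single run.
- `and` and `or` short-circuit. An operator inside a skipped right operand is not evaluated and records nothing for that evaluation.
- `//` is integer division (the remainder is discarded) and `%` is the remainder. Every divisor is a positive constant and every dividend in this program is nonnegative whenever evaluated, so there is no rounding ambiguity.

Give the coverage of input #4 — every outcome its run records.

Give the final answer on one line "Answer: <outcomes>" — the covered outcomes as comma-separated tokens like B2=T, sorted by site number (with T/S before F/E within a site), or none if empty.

Simulating input #4 (d=2, q=0, u=1) step by step:
  B1->F, B3->E, B2->T, B3->E, B2->T, B3->E, B2->T, B3->S, B2->F, B4->F
  B6->E, B5->F, B9->E, B8->F
deduplicating events, the covered set is: B1=F, B2=T, B2=F, B3=S, B3=E, B4=F, B5=F, B6=E, B8=F, B9=E

Answer: B1=F, B2=T, B2=F, B3=S, B3=E, B4=F, B5=F, B6=E, B8=F, B9=E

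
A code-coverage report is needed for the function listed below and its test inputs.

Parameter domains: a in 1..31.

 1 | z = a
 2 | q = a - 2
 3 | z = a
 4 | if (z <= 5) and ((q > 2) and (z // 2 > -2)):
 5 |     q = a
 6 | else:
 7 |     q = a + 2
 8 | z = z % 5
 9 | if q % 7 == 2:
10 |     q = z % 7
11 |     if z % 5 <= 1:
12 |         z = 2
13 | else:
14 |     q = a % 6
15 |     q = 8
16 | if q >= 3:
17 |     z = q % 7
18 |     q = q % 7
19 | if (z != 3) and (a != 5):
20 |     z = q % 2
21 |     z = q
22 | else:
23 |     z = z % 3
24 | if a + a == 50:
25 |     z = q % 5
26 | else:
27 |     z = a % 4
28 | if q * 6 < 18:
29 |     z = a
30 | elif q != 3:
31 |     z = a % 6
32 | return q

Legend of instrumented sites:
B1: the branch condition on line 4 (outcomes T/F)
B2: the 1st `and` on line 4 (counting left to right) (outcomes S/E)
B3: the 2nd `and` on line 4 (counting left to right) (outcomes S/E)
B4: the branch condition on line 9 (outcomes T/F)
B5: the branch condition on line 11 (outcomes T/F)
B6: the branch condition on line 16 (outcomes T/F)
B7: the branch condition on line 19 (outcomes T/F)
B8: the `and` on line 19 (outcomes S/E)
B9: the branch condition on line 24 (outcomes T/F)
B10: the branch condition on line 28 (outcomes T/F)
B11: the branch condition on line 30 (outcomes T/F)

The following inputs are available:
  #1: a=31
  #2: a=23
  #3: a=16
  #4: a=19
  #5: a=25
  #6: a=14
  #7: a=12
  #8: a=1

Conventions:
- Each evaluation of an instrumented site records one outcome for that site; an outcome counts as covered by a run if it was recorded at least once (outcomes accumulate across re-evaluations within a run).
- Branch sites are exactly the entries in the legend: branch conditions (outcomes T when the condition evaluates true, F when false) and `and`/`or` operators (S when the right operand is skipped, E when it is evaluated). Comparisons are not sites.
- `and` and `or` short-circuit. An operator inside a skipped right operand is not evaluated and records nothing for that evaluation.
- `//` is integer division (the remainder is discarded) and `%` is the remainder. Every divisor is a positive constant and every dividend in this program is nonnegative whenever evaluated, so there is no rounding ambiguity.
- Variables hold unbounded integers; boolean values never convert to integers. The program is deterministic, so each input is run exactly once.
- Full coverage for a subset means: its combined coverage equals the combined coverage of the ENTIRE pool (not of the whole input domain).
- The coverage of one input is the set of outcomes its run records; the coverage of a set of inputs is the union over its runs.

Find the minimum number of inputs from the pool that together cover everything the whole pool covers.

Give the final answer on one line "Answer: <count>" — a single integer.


test 1 (a=31) fires B2->S, B1->F, B4->F, B6->T, B8->E, B7->T, B9->F, B10->T; hits B1=F, B2=S, B4=F, B6=T, B7=T, B8=E, B9=F, B10=T
test 2 (a=23) fires B2->S, B1->F, B4->F, B6->T, B8->E, B7->T, B9->F, B10->T; hits B1=F, B2=S, B4=F, B6=T, B7=T, B8=E, B9=F, B10=T
test 3 (a=16) fires B2->S, B1->F, B4->F, B6->T, B8->E, B7->T, B9->F, B10->T; hits B1=F, B2=S, B4=F, B6=T, B7=T, B8=E, B9=F, B10=T
test 4 (a=19) fires B2->S, B1->F, B4->F, B6->T, B8->E, B7->T, B9->F, B10->T; hits B1=F, B2=S, B4=F, B6=T, B7=T, B8=E, B9=F, B10=T
test 5 (a=25) fires B2->S, B1->F, B4->F, B6->T, B8->E, B7->T, B9->T, B10->T; hits B1=F, B2=S, B4=F, B6=T, B7=T, B8=E, B9=T, B10=T
test 6 (a=14) fires B2->S, B1->F, B4->T, B5->F, B6->T, B8->E, B7->T, B9->F, B10->F, B11->T; hits B1=F, B2=S, B4=T, B5=F, B6=T, B7=T, B8=E, B9=F, B10=F, B11=T
test 7 (a=12) fires B2->S, B1->F, B4->F, B6->T, B8->E, B7->T, B9->F, B10->T; hits B1=F, B2=S, B4=F, B6=T, B7=T, B8=E, B9=F, B10=T
test 8 (a=1) fires B2->E, B3->S, B1->F, B4->F, B6->T, B8->E, B7->T, B9->F, B10->T; hits B1=F, B2=E, B3=S, B4=F, B6=T, B7=T, B8=E, B9=F, B10=T
pool-wide coverage (15 outcomes): B1=F, B2=S, B2=E, B3=S, B4=T, B4=F, B5=F, B6=T, B7=T, B8=E, B9=T, B9=F, B10=T, B10=F, B11=T
every size-1 subset falls short of the 15 outcomes (best: 10/15)
every size-2 subset falls short of the 15 outcomes (best: 14/15)
size 3: inputs {5, 6, 8} cover all 15 outcomes, and no lexicographically smaller subset of this size does
Answer: 3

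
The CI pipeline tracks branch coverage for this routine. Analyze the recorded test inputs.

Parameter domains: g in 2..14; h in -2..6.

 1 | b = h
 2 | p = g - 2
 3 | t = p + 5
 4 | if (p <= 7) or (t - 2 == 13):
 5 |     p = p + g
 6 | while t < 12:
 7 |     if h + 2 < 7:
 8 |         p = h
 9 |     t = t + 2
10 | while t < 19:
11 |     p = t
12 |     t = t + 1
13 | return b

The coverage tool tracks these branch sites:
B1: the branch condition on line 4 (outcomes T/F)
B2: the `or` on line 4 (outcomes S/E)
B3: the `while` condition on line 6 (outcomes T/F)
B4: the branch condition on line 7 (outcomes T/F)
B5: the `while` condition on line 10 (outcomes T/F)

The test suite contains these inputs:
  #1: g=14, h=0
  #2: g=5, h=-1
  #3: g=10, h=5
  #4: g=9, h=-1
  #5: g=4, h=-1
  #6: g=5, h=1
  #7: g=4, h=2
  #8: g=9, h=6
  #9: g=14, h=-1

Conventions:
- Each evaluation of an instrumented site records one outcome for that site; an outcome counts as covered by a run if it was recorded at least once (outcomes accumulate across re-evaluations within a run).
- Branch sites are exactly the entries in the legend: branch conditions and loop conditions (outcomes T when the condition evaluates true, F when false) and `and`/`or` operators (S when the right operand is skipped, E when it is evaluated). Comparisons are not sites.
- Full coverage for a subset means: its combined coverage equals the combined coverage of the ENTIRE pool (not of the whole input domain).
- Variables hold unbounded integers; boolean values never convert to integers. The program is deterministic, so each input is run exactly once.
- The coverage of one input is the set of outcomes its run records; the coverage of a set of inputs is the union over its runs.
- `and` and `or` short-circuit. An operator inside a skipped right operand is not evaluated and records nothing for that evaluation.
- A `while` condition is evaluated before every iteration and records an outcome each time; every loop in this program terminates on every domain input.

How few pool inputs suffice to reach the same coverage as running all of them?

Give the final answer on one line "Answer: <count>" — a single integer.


input #1 (g=14, h=0): covers B1=F, B2=E, B3=F, B5=T, B5=F
input #2 (g=5, h=-1): covers B1=T, B2=S, B3=T, B3=F, B4=T, B5=T, B5=F
input #3 (g=10, h=5): covers B1=F, B2=E, B3=F, B5=T, B5=F
input #4 (g=9, h=-1): covers B1=T, B2=S, B3=F, B5=T, B5=F
input #5 (g=4, h=-1): covers B1=T, B2=S, B3=T, B3=F, B4=T, B5=T, B5=F
input #6 (g=5, h=1): covers B1=T, B2=S, B3=T, B3=F, B4=T, B5=T, B5=F
input #7 (g=4, h=2): covers B1=T, B2=S, B3=T, B3=F, B4=T, B5=T, B5=F
input #8 (g=9, h=6): covers B1=T, B2=S, B3=F, B5=T, B5=F
input #9 (g=14, h=-1): covers B1=F, B2=E, B3=F, B5=T, B5=F
together the pool reaches 9 outcomes: B1=T, B1=F, B2=S, B2=E, B3=T, B3=F, B4=T, B5=T, B5=F
checked all size-1 subsets: none covers 9 outcomes (max 7/9)
inputs {1, 2} (size 2) cover everything; no size-2 subset with a lexicographically smaller index list covers all 9
Answer: 2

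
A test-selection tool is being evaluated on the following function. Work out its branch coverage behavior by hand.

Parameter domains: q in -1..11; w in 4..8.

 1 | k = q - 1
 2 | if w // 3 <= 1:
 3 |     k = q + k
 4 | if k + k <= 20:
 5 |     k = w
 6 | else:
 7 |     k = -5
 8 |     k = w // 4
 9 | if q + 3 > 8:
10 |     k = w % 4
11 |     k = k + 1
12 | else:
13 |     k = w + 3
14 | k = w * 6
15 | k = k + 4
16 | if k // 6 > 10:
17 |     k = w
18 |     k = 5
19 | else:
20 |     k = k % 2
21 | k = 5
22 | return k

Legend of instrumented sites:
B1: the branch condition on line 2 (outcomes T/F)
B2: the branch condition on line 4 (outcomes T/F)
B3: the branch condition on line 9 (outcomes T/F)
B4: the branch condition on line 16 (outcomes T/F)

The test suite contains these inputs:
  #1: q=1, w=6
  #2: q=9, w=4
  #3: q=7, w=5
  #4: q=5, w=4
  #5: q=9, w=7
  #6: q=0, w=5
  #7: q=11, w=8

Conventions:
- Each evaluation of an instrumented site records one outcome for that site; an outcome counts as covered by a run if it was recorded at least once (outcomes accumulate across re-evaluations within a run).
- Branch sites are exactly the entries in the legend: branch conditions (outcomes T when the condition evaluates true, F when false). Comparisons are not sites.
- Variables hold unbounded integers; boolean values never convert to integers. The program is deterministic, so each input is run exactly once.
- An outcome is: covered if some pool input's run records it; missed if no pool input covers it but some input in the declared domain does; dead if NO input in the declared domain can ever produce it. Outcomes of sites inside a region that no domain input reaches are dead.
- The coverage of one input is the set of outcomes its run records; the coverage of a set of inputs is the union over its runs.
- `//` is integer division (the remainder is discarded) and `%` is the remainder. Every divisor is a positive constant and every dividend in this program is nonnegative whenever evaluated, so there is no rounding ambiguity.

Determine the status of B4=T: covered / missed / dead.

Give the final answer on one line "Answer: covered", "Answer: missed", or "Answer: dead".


no pool input records B4=T
checking all 65 inputs in the declared domain: B4=T is never recorded -> dead
Answer: dead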